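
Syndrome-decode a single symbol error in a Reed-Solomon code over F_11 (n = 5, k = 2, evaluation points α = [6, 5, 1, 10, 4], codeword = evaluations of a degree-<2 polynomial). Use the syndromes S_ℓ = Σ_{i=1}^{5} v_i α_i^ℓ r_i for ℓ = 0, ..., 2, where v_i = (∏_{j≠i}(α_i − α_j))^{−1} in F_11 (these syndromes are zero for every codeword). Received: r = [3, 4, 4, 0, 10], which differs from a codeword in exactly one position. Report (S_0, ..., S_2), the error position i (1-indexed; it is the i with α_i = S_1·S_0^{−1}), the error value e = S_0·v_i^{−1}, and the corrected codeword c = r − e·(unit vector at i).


S = (4, 9, 1), error at position 2, error magnitude e = 3, c = [3, 1, 4, 0, 10].

Step 1: column multipliers v_i = (∏_{j≠i}(α_i − α_j))^{−1} mod 11.
  i = 1 (α = 6): (6−5)(6−1)(6−10)(6−4) = 1·5·(−4)·2 = −40 ≡ 4, so v_1 = 4^{−1} = 3 (mod 11).
  i = 2 (α = 5): (5−6)(5−1)(5−10)(5−4) = (−1)·4·(−5)·1 = 20 ≡ 9, so v_2 = 9^{−1} = 5 (mod 11).
  i = 3 (α = 1): (1−6)(1−5)(1−10)(1−4) = (−5)·(−4)·(−9)·(−3) = 540 ≡ 1, so v_3 = 1^{−1} = 1 (mod 11).
  i = 4 (α = 10): (10−6)(10−5)(10−1)(10−4) = 4·5·9·6 = 1080 ≡ 2, so v_4 = 2^{−1} = 6 (mod 11).
  i = 5 (α = 4): (4−6)(4−5)(4−1)(4−10) = (−2)·(−1)·3·(−6) = −36 ≡ 8, so v_5 = 8^{−1} = 7 (mod 11).
  v = [3, 5, 1, 6, 7].
Step 2: syndromes of r = [3, 4, 4, 0, 10] (all sums mod 11).
  S_0 = Σ v_i r_i = 3·3 + 5·4 + 1·4 + 6·0 + 7·10 = 103 ≡ 4.
  S_1 = Σ v_i α_i r_i = 3·6·3 + 5·5·4 + 1·1·4 + 6·10·0 + 7·4·10 = 438 ≡ 9.
  α_i^2 mod 11 = [3, 3, 1, 1, 5].
  S_2 = Σ v_i α_i^2 r_i = 3·3·3 + 5·3·4 + 1·1·4 + 6·1·0 + 7·5·10 = 441 ≡ 1.
  S = (4, 9, 1) ≠ 0, so r is not a codeword (an error is present).
Step 3: locate the error. For a single error e at position i, S_ℓ = v_i·e·α_i^ℓ, so α_err = S_1/S_0.
  S_0^{−1} = 4^{−1} = 3 (mod 11), so α_err = 9·3 = 27 ≡ 5 = α_2. Error position i = 2.
  Consistency check: S_2/S_1 = 1·5 = 5 ≡ 5 = α_err ✓ (single-error assumption holds).
Step 4: error magnitude e = S_0/v_2 = S_0·∏_{j≠2}(α_2 − α_j) = 4·9 = 36 ≡ 3 (mod 11).
Step 5: correct position 2: c_2 = r_2 − e = 4 − 3 ≡ 1 (mod 11). Hence c = [3, 1, 4, 0, 10].
  Check: interpolating c through the α_i gives m(x) = 2 + 2·x (degree < 2) with m(α_i) = c_i for every i, so c is indeed a codeword.


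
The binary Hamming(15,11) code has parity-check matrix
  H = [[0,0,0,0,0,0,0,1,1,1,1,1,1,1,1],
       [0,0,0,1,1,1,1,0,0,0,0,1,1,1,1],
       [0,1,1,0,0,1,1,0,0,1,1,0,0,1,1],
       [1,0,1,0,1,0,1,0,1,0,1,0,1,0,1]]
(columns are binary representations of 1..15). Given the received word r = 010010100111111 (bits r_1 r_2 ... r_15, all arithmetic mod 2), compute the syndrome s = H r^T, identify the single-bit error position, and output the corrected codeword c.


s = (0, 0, 0, 1)^T, error position = 1, corrected codeword c = 110010100111111

Compute s = H r^T mod 2 one row at a time:
  s_1 = 0 + 0 + 1 + 1 + 1 + 1 + 1 + 1 = 6 ≡ 0 (mod 2).
  s_2 = 0 + 1 + 0 + 1 + 1 + 1 + 1 + 1 = 6 ≡ 0 (mod 2).
  s_3 = 1 + 0 + 0 + 1 + 1 + 1 + 1 + 1 = 6 ≡ 0 (mod 2).
  s_4 = 0 + 0 + 1 + 1 + 0 + 1 + 1 + 1 = 5 ≡ 1 (mod 2).
s = (0, 0, 0, 1)^T — this equals column 1 of H (binary 0001), so error is at position 1.
Correct: flip bit 1 of r = 010010100111111 to get c = 110010100111111.


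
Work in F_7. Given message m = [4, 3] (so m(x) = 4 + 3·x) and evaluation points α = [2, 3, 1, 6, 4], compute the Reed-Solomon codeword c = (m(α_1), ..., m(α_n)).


c = [3, 6, 0, 1, 2]

Message polynomial: m(x) = 4 + 3·x (mod 7).
For each evaluation point α_i, compute m(α_i) mod 7:
  α_1 = 2: Horner steps 3 → 3, so m(2) = 3.
  α_2 = 3: Horner steps 3 → 6, so m(3) = 6.
  α_3 = 1: Horner steps 3 → 0, so m(1) = 0.
  α_4 = 6: Horner steps 3 → 1, so m(6) = 1.
  α_5 = 4: Horner steps 3 → 2, so m(4) = 2.
Codeword c = [3, 6, 0, 1, 2] ∈ F_7^5.


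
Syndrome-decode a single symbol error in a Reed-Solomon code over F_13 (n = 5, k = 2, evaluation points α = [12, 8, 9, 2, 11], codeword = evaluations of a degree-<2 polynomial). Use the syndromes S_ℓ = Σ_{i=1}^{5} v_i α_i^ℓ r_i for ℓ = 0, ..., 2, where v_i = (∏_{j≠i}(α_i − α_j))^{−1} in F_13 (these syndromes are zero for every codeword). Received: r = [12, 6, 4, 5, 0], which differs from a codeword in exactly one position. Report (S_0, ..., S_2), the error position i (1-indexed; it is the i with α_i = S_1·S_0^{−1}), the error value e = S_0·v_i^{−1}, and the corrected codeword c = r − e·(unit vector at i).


S = (9, 4, 9), error at position 1, error magnitude e = 1, c = [11, 6, 4, 5, 0].

Step 1: column multipliers v_i = (∏_{j≠i}(α_i − α_j))^{−1} mod 13.
  i = 1 (α = 12): (12−8)(12−9)(12−2)(12−11) = 4·3·10·1 = 120 ≡ 3, so v_1 = 3^{−1} = 9 (mod 13).
  i = 2 (α = 8): (8−12)(8−9)(8−2)(8−11) = (−4)·(−1)·6·(−3) = −72 ≡ 6, so v_2 = 6^{−1} = 11 (mod 13).
  i = 3 (α = 9): (9−12)(9−8)(9−2)(9−11) = (−3)·1·7·(−2) = 42 ≡ 3, so v_3 = 3^{−1} = 9 (mod 13).
  i = 4 (α = 2): (2−12)(2−8)(2−9)(2−11) = (−10)·(−6)·(−7)·(−9) = 3780 ≡ 10, so v_4 = 10^{−1} = 4 (mod 13).
  i = 5 (α = 11): (11−12)(11−8)(11−9)(11−2) = (−1)·3·2·9 = −54 ≡ 11, so v_5 = 11^{−1} = 6 (mod 13).
  v = [9, 11, 9, 4, 6].
Step 2: syndromes of r = [12, 6, 4, 5, 0] (all sums mod 13).
  S_0 = Σ v_i r_i = 9·12 + 11·6 + 9·4 + 4·5 + 6·0 = 230 ≡ 9.
  S_1 = Σ v_i α_i r_i = 9·12·12 + 11·8·6 + 9·9·4 + 4·2·5 + 6·11·0 = 2188 ≡ 4.
  α_i^2 mod 13 = [1, 12, 3, 4, 4].
  S_2 = Σ v_i α_i^2 r_i = 9·1·12 + 11·12·6 + 9·3·4 + 4·4·5 + 6·4·0 = 1088 ≡ 9.
  S = (9, 4, 9) ≠ 0, so r is not a codeword (an error is present).
Step 3: locate the error. For a single error e at position i, S_ℓ = v_i·e·α_i^ℓ, so α_err = S_1/S_0.
  S_0^{−1} = 9^{−1} = 3 (mod 13), so α_err = 4·3 = 12 ≡ 12 = α_1. Error position i = 1.
  Consistency check: S_2/S_1 = 9·10 = 90 ≡ 12 = α_err ✓ (single-error assumption holds).
Step 4: error magnitude e = S_0/v_1 = S_0·∏_{j≠1}(α_1 − α_j) = 9·3 = 27 ≡ 1 (mod 13).
Step 5: correct position 1: c_1 = r_1 − e = 12 − 1 ≡ 11 (mod 13). Hence c = [11, 6, 4, 5, 0].
  Check: interpolating c through the α_i gives m(x) = 9 + 11·x (degree < 2) with m(α_i) = c_i for every i, so c is indeed a codeword.


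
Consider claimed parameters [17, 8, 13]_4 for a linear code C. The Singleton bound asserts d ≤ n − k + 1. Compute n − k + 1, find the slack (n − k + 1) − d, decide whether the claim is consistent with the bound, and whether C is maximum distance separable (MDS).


Singleton RHS = n − k + 1 = 10, slack = -3, bound violated (no such code; not MDS).

Singleton bound: d ≤ n − k + 1.
Here n = 17, k = 8, so n − k + 1 = 10.
Given d = 13, check d ≤ 10: NO.
Slack = (n − k + 1) − d = -3.
The slack is negative: d = 13 exceeds n − k + 1 = 10 by 3, so the Singleton bound is violated and no linear [17, 8, 13]_4 code can exist. In particular it is not MDS (MDS requires d = n − k + 1 exactly).
Description: the claimed parameters are [17, 8, 13]_4; such a code would be impossible (violates the Singleton bound).


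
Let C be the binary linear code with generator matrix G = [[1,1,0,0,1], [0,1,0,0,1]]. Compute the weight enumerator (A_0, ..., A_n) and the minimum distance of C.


Weight distribution: A_0 = 1, A_1 = 1, A_2 = 1, A_3 = 1. Minimum distance d = 1.

Enumerate all 2^2 = 4 messages m ∈ F_2^2.
For each, compute codeword c = mG in F_2^5, then tally its weight.
  m = 00 → c = 00000, weight = 0.
  m = 10 → c = 11001, weight = 3.
  m = 01 → c = 01001, weight = 2.
  m = 11 → c = 10000, weight = 1.
Tally weights:
  weight 0: 1 codewords.
  weight 1: 1 codewords.
  weight 2: 1 codewords.
  weight 3: 1 codewords.
Minimum distance d = smallest w > 0 with A_w > 0 = 1.
Sanity: Σ A_w = 4 = 2^2 = 4 ✓.


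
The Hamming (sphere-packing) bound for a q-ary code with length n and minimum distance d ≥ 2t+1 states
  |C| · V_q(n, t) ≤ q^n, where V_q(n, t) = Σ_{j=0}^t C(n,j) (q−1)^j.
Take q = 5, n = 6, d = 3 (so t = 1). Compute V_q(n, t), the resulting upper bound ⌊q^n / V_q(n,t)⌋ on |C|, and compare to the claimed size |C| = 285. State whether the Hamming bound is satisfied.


V_q(n, t) = 25, q^n = 15625, Hamming bound = 625, |C| = 285 ≤ bound (satisfied).

Step 1: Compute V_q(n, t) = Σ_{j=0}^1 C(n, j) (q−1)^j.
  j = 0: C(6,0)·(4)^0 = 1·1 = 1.
  j = 1: C(6,1)·(4)^1 = 6·4 = 24.
  V_q(n, t) = 1 + 24 = 25.
Step 2: q^n = 5^6 = 15625.
Step 3: Hamming bound ⌊q^n / V_q(n,t)⌋ = ⌊15625/25⌋ = 625.
Step 4: Compare |C| = 285 to 625: satisfied.
The claimed |C| lies below the Hamming bound.


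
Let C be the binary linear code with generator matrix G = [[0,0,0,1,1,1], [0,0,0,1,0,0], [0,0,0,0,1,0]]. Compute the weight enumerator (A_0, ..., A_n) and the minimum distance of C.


Weight distribution: A_0 = 1, A_1 = 3, A_2 = 3, A_3 = 1. Minimum distance d = 1.

Enumerate all 2^3 = 8 messages m ∈ F_2^3.
For each, compute codeword c = mG in F_2^6, then tally its weight.
  m = 000 → c = 000000, weight = 0.
  m = 100 → c = 000111, weight = 3.
  m = 010 → c = 000100, weight = 1.
  m = 110 → c = 000011, weight = 2.
  m = 001 → c = 000010, weight = 1.
  m = 101 → c = 000101, weight = 2.
  m = 011 → c = 000110, weight = 2.
  m = 111 → c = 000001, weight = 1.
Tally weights:
  weight 0: 1 codewords.
  weight 1: 3 codewords.
  weight 2: 3 codewords.
  weight 3: 1 codewords.
Minimum distance d = smallest w > 0 with A_w > 0 = 1.
Sanity: Σ A_w = 8 = 2^3 = 8 ✓.


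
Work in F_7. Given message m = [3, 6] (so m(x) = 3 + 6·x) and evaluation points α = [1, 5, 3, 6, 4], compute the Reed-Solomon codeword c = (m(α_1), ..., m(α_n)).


c = [2, 5, 0, 4, 6]

Message polynomial: m(x) = 3 + 6·x (mod 7).
For each evaluation point α_i, compute m(α_i) mod 7:
  α_1 = 1: Horner steps 6 → 2, so m(1) = 2.
  α_2 = 5: Horner steps 6 → 5, so m(5) = 5.
  α_3 = 3: Horner steps 6 → 0, so m(3) = 0.
  α_4 = 6: Horner steps 6 → 4, so m(6) = 4.
  α_5 = 4: Horner steps 6 → 6, so m(4) = 6.
Codeword c = [2, 5, 0, 4, 6] ∈ F_7^5.


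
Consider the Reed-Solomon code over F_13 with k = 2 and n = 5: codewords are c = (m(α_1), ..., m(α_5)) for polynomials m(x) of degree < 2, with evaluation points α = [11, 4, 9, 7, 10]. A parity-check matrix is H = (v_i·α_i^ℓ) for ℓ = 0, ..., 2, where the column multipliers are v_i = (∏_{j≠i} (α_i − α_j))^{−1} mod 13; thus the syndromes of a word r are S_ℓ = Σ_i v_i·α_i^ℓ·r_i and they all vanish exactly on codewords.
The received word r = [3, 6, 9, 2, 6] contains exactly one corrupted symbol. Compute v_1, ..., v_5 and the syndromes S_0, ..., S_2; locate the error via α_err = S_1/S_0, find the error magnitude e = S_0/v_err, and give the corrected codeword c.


S = (10, 1, 4), error at position 2, error magnitude e = 8, c = [3, 11, 9, 2, 6].

Step 1: column multipliers v_i = (∏_{j≠i}(α_i − α_j))^{−1} mod 13.
  i = 1 (α = 11): (11−4)(11−9)(11−7)(11−10) = 7·2·4·1 = 56 ≡ 4, so v_1 = 4^{−1} = 10 (mod 13).
  i = 2 (α = 4): (4−11)(4−9)(4−7)(4−10) = (−7)·(−5)·(−3)·(−6) = 630 ≡ 6, so v_2 = 6^{−1} = 11 (mod 13).
  i = 3 (α = 9): (9−11)(9−4)(9−7)(9−10) = (−2)·5·2·(−1) = 20 ≡ 7, so v_3 = 7^{−1} = 2 (mod 13).
  i = 4 (α = 7): (7−11)(7−4)(7−9)(7−10) = (−4)·3·(−2)·(−3) = −72 ≡ 6, so v_4 = 6^{−1} = 11 (mod 13).
  i = 5 (α = 10): (10−11)(10−4)(10−9)(10−7) = (−1)·6·1·3 = −18 ≡ 8, so v_5 = 8^{−1} = 5 (mod 13).
  v = [10, 11, 2, 11, 5].
Step 2: syndromes of r = [3, 6, 9, 2, 6] (all sums mod 13).
  S_0 = Σ v_i r_i = 10·3 + 11·6 + 2·9 + 11·2 + 5·6 = 166 ≡ 10.
  S_1 = Σ v_i α_i r_i = 10·11·3 + 11·4·6 + 2·9·9 + 11·7·2 + 5·10·6 = 1210 ≡ 1.
  α_i^2 mod 13 = [4, 3, 3, 10, 9].
  S_2 = Σ v_i α_i^2 r_i = 10·4·3 + 11·3·6 + 2·3·9 + 11·10·2 + 5·9·6 = 862 ≡ 4.
  S = (10, 1, 4) ≠ 0, so r is not a codeword (an error is present).
Step 3: locate the error. For a single error e at position i, S_ℓ = v_i·e·α_i^ℓ, so α_err = S_1/S_0.
  S_0^{−1} = 10^{−1} = 4 (mod 13), so α_err = 1·4 = 4 ≡ 4 = α_2. Error position i = 2.
  Consistency check: S_2/S_1 = 4·1 = 4 ≡ 4 = α_err ✓ (single-error assumption holds).
Step 4: error magnitude e = S_0/v_2 = S_0·∏_{j≠2}(α_2 − α_j) = 10·6 = 60 ≡ 8 (mod 13).
Step 5: correct position 2: c_2 = r_2 − e = 6 − 8 ≡ 11 (mod 13). Hence c = [3, 11, 9, 2, 6].
  Check: interpolating c through the α_i gives m(x) = 10 + 10·x (degree < 2) with m(α_i) = c_i for every i, so c is indeed a codeword.


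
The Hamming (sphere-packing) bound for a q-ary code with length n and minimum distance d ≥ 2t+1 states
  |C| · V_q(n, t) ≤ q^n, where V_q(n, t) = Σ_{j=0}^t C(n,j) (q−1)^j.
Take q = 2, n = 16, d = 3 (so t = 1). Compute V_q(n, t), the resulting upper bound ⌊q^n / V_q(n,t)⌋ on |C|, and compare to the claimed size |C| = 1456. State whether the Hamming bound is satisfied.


V_q(n, t) = 17, q^n = 65536, Hamming bound = 3855, |C| = 1456 ≤ bound (satisfied).

Step 1: Compute V_q(n, t) = Σ_{j=0}^1 C(n, j) (q−1)^j.
  j = 0: C(16,0)·(1)^0 = 1·1 = 1.
  j = 1: C(16,1)·(1)^1 = 16·1 = 16.
  V_q(n, t) = 1 + 16 = 17.
Step 2: q^n = 2^16 = 65536.
Step 3: Hamming bound ⌊q^n / V_q(n,t)⌋ = ⌊65536/17⌋ = 3855.
Step 4: Compare |C| = 1456 to 3855: satisfied.
The claimed |C| lies below the Hamming bound.


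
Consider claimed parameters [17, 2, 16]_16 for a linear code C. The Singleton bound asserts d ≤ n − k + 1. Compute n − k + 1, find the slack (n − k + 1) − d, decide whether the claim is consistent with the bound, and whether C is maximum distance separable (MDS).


Singleton RHS = n − k + 1 = 16, slack = 0, bound satisfied, MDS.

Singleton bound: d ≤ n − k + 1.
Here n = 17, k = 2, so n − k + 1 = 16.
Given d = 16, check d ≤ 16: YES.
Slack = (n − k + 1) − d = 0.
The code is MDS (slack = 0).
Description: the claimed parameters are [17, 2, 16]_16; such a code would be MDS (meets Singleton bound).


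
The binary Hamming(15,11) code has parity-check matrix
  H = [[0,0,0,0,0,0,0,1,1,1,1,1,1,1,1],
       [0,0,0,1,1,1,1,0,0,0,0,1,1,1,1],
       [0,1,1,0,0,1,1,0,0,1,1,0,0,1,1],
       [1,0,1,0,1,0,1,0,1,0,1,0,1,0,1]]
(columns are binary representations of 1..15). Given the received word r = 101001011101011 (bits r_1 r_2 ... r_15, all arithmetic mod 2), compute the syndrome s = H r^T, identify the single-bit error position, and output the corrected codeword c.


s = (0, 0, 1, 0)^T, error position = 2, corrected codeword c = 111001011101011

Compute s = H r^T mod 2 one row at a time:
  s_1 = 1 + 1 + 1 + 0 + 1 + 0 + 1 + 1 = 6 ≡ 0 (mod 2).
  s_2 = 0 + 0 + 1 + 0 + 1 + 0 + 1 + 1 = 4 ≡ 0 (mod 2).
  s_3 = 0 + 1 + 1 + 0 + 1 + 0 + 1 + 1 = 5 ≡ 1 (mod 2).
  s_4 = 1 + 1 + 0 + 0 + 1 + 0 + 0 + 1 = 4 ≡ 0 (mod 2).
s = (0, 0, 1, 0)^T — this equals column 2 of H (binary 0010), so error is at position 2.
Correct: flip bit 2 of r = 101001011101011 to get c = 111001011101011.


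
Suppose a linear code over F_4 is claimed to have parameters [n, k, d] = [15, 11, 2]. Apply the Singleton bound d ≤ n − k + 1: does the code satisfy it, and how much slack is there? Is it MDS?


Singleton RHS = n − k + 1 = 5, slack = 3, bound satisfied, not MDS.

Singleton bound: d ≤ n − k + 1.
Here n = 15, k = 11, so n − k + 1 = 5.
Given d = 2, check d ≤ 5: YES.
Slack = (n − k + 1) − d = 3.
The code is NOT MDS (slack = 3 > 0).
Description: the claimed parameters are [15, 11, 2]_4; such a code would be non-MDS.


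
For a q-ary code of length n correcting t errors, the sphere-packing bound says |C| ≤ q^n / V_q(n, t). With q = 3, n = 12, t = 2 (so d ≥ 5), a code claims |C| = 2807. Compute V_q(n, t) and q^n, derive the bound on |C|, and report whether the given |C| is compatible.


V_q(n, t) = 289, q^n = 531441, Hamming bound = 1838, |C| = 2807 > bound (violated).

Step 1: Compute V_q(n, t) = Σ_{j=0}^2 C(n, j) (q−1)^j.
  j = 0: C(12,0)·(2)^0 = 1·1 = 1.
  j = 1: C(12,1)·(2)^1 = 12·2 = 24.
  j = 2: C(12,2)·(2)^2 = 66·4 = 264.
  V_q(n, t) = 1 + 24 + 264 = 289.
Step 2: q^n = 3^12 = 531441.
Step 3: Hamming bound ⌊q^n / V_q(n,t)⌋ = ⌊531441/289⌋ = 1838.
Step 4: Compare |C| = 2807 to 1838: violated.
The claimed |C| lies above the Hamming bound, so no 3-ary code of length 12 with d ≥ 5 can have 2807 codewords.


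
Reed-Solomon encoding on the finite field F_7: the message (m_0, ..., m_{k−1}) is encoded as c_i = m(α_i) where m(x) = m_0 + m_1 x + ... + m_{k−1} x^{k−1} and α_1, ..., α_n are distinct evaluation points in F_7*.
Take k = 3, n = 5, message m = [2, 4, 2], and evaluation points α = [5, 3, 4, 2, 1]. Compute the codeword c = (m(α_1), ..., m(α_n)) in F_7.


c = [2, 4, 1, 4, 1]

Message polynomial: m(x) = 2 + 4·x + 2·x^2 (mod 7).
For each evaluation point α_i, compute m(α_i) mod 7:
  α_1 = 5: Horner steps 2 → 0 → 2, so m(5) = 2.
  α_2 = 3: Horner steps 2 → 3 → 4, so m(3) = 4.
  α_3 = 4: Horner steps 2 → 5 → 1, so m(4) = 1.
  α_4 = 2: Horner steps 2 → 1 → 4, so m(2) = 4.
  α_5 = 1: Horner steps 2 → 6 → 1, so m(1) = 1.
Codeword c = [2, 4, 1, 4, 1] ∈ F_7^5.


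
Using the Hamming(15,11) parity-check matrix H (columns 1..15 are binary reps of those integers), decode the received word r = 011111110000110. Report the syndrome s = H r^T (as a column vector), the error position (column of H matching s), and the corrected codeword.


s = (1, 0, 1, 0)^T, error position = 10, corrected codeword c = 011111110100110

Compute s = H r^T mod 2 one row at a time:
  s_1 = 1 + 0 + 0 + 0 + 0 + 1 + 1 + 0 = 3 ≡ 1 (mod 2).
  s_2 = 1 + 1 + 1 + 1 + 0 + 1 + 1 + 0 = 6 ≡ 0 (mod 2).
  s_3 = 1 + 1 + 1 + 1 + 0 + 0 + 1 + 0 = 5 ≡ 1 (mod 2).
  s_4 = 0 + 1 + 1 + 1 + 0 + 0 + 1 + 0 = 4 ≡ 0 (mod 2).
s = (1, 0, 1, 0)^T — this equals column 10 of H (binary 1010), so error is at position 10.
Correct: flip bit 10 of r = 011111110000110 to get c = 011111110100110.


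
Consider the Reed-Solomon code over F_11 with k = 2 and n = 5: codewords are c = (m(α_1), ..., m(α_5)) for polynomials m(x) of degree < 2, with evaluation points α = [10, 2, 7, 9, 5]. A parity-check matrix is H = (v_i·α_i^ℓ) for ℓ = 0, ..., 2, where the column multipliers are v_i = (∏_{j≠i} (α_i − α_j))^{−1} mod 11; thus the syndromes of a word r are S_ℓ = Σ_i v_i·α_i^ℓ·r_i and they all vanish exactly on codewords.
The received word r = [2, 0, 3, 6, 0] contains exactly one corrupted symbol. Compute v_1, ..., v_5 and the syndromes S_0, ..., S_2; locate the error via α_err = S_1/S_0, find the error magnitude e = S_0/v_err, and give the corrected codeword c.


S = (8, 5, 10), error at position 2, error magnitude e = 10, c = [2, 1, 3, 6, 0].

Step 1: column multipliers v_i = (∏_{j≠i}(α_i − α_j))^{−1} mod 11.
  i = 1 (α = 10): (10−2)(10−7)(10−9)(10−5) = 8·3·1·5 = 120 ≡ 10, so v_1 = 10^{−1} = 10 (mod 11).
  i = 2 (α = 2): (2−10)(2−7)(2−9)(2−5) = (−8)·(−5)·(−7)·(−3) = 840 ≡ 4, so v_2 = 4^{−1} = 3 (mod 11).
  i = 3 (α = 7): (7−10)(7−2)(7−9)(7−5) = (−3)·5·(−2)·2 = 60 ≡ 5, so v_3 = 5^{−1} = 9 (mod 11).
  i = 4 (α = 9): (9−10)(9−2)(9−7)(9−5) = (−1)·7·2·4 = −56 ≡ 10, so v_4 = 10^{−1} = 10 (mod 11).
  i = 5 (α = 5): (5−10)(5−2)(5−7)(5−9) = (−5)·3·(−2)·(−4) = −120 ≡ 1, so v_5 = 1^{−1} = 1 (mod 11).
  v = [10, 3, 9, 10, 1].
Step 2: syndromes of r = [2, 0, 3, 6, 0] (all sums mod 11).
  S_0 = Σ v_i r_i = 10·2 + 3·0 + 9·3 + 10·6 + 1·0 = 107 ≡ 8.
  S_1 = Σ v_i α_i r_i = 10·10·2 + 3·2·0 + 9·7·3 + 10·9·6 + 1·5·0 = 929 ≡ 5.
  α_i^2 mod 11 = [1, 4, 5, 4, 3].
  S_2 = Σ v_i α_i^2 r_i = 10·1·2 + 3·4·0 + 9·5·3 + 10·4·6 + 1·3·0 = 395 ≡ 10.
  S = (8, 5, 10) ≠ 0, so r is not a codeword (an error is present).
Step 3: locate the error. For a single error e at position i, S_ℓ = v_i·e·α_i^ℓ, so α_err = S_1/S_0.
  S_0^{−1} = 8^{−1} = 7 (mod 11), so α_err = 5·7 = 35 ≡ 2 = α_2. Error position i = 2.
  Consistency check: S_2/S_1 = 10·9 = 90 ≡ 2 = α_err ✓ (single-error assumption holds).
Step 4: error magnitude e = S_0/v_2 = S_0·∏_{j≠2}(α_2 − α_j) = 8·4 = 32 ≡ 10 (mod 11).
Step 5: correct position 2: c_2 = r_2 − e = 0 − 10 ≡ 1 (mod 11). Hence c = [2, 1, 3, 6, 0].
  Check: interpolating c through the α_i gives m(x) = 9 + 7·x (degree < 2) with m(α_i) = c_i for every i, so c is indeed a codeword.


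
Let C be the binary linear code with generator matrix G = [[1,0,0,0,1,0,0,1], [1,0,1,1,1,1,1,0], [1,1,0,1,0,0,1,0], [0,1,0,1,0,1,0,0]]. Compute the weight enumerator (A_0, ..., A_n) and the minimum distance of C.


Weight distribution: A_0 = 1, A_3 = 4, A_4 = 5, A_5 = 4, A_6 = 2. Minimum distance d = 3.

Enumerate all 2^4 = 16 messages m ∈ F_2^4.
For each, compute codeword c = mG in F_2^8, then tally its weight.
  m = 0000 → c = 00000000, weight = 0.
  m = 1000 → c = 10001001, weight = 3.
  m = 0100 → c = 10111110, weight = 6.
  m = 1100 → c = 00110111, weight = 5.
  m = 0010 → c = 11010010, weight = 4.
  m = 1010 → c = 01011011, weight = 5.
  m = 0110 → c = 01101100, weight = 4.
  m = 1110 → c = 11100101, weight = 5.
  m = 0001 → c = 01010100, weight = 3.
  m = 1001 → c = 11011101, weight = 6.
  m = 0101 → c = 11101010, weight = 5.
  m = 1101 → c = 01100011, weight = 4.
  m = 0011 → c = 10000110, weight = 3.
  m = 1011 → c = 00001111, weight = 4.
  m = 0111 → c = 00111000, weight = 3.
  m = 1111 → c = 10110001, weight = 4.
Tally weights:
  weight 0: 1 codewords.
  weight 3: 4 codewords.
  weight 4: 5 codewords.
  weight 5: 4 codewords.
  weight 6: 2 codewords.
Minimum distance d = smallest w > 0 with A_w > 0 = 3.
Sanity: Σ A_w = 16 = 2^4 = 16 ✓.


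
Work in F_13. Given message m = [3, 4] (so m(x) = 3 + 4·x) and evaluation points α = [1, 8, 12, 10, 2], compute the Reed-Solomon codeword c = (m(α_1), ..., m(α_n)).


c = [7, 9, 12, 4, 11]

Message polynomial: m(x) = 3 + 4·x (mod 13).
For each evaluation point α_i, compute m(α_i) mod 13:
  α_1 = 1: Horner steps 4 → 7, so m(1) = 7.
  α_2 = 8: Horner steps 4 → 9, so m(8) = 9.
  α_3 = 12: Horner steps 4 → 12, so m(12) = 12.
  α_4 = 10: Horner steps 4 → 4, so m(10) = 4.
  α_5 = 2: Horner steps 4 → 11, so m(2) = 11.
Codeword c = [7, 9, 12, 4, 11] ∈ F_13^5.


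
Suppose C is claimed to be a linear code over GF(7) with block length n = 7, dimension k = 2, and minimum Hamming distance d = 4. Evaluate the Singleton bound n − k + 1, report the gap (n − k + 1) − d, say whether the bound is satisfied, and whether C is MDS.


Singleton RHS = n − k + 1 = 6, slack = 2, bound satisfied, not MDS.

Singleton bound: d ≤ n − k + 1.
Here n = 7, k = 2, so n − k + 1 = 6.
Given d = 4, check d ≤ 6: YES.
Slack = (n − k + 1) − d = 2.
The code is NOT MDS (slack = 2 > 0).
Description: the claimed parameters are [7, 2, 4]_7; such a code would be non-MDS.


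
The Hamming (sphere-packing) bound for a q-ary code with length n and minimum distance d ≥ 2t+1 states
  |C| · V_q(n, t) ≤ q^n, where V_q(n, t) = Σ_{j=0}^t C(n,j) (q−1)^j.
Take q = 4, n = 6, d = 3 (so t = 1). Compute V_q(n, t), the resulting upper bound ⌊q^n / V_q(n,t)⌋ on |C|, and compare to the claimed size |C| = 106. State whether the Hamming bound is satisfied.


V_q(n, t) = 19, q^n = 4096, Hamming bound = 215, |C| = 106 ≤ bound (satisfied).

Step 1: Compute V_q(n, t) = Σ_{j=0}^1 C(n, j) (q−1)^j.
  j = 0: C(6,0)·(3)^0 = 1·1 = 1.
  j = 1: C(6,1)·(3)^1 = 6·3 = 18.
  V_q(n, t) = 1 + 18 = 19.
Step 2: q^n = 4^6 = 4096.
Step 3: Hamming bound ⌊q^n / V_q(n,t)⌋ = ⌊4096/19⌋ = 215.
Step 4: Compare |C| = 106 to 215: satisfied.
The claimed |C| lies below the Hamming bound.


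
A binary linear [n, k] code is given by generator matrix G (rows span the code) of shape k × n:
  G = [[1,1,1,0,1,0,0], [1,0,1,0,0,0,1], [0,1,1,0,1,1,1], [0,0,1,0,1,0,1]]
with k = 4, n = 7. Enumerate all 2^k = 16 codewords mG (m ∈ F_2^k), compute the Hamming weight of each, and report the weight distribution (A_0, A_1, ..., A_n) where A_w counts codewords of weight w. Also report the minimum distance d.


Weight distribution: A_0 = 1, A_2 = 4, A_3 = 6, A_4 = 3, A_5 = 2. Minimum distance d = 2.

Enumerate all 2^4 = 16 messages m ∈ F_2^4.
For each, compute codeword c = mG in F_2^7, then tally its weight.
  m = 0000 → c = 0000000, weight = 0.
  m = 1000 → c = 1110100, weight = 4.
  m = 0100 → c = 1010001, weight = 3.
  m = 1100 → c = 0100101, weight = 3.
  m = 0010 → c = 0110111, weight = 5.
  m = 1010 → c = 1000011, weight = 3.
  m = 0110 → c = 1100110, weight = 4.
  m = 1110 → c = 0010010, weight = 2.
  m = 0001 → c = 0010101, weight = 3.
  m = 1001 → c = 1100001, weight = 3.
  m = 0101 → c = 1000100, weight = 2.
  m = 1101 → c = 0110000, weight = 2.
  m = 0011 → c = 0100010, weight = 2.
  m = 1011 → c = 1010110, weight = 4.
  m = 0111 → c = 1110011, weight = 5.
  m = 1111 → c = 0000111, weight = 3.
Tally weights:
  weight 0: 1 codewords.
  weight 2: 4 codewords.
  weight 3: 6 codewords.
  weight 4: 3 codewords.
  weight 5: 2 codewords.
Minimum distance d = smallest w > 0 with A_w > 0 = 2.
Sanity: Σ A_w = 16 = 2^4 = 16 ✓.


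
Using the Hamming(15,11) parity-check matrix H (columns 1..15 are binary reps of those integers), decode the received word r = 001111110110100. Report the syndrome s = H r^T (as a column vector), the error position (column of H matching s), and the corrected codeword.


s = (0, 1, 1, 1)^T, error position = 7, corrected codeword c = 001111010110100

Compute s = H r^T mod 2 one row at a time:
  s_1 = 1 + 0 + 1 + 1 + 0 + 1 + 0 + 0 = 4 ≡ 0 (mod 2).
  s_2 = 1 + 1 + 1 + 1 + 0 + 1 + 0 + 0 = 5 ≡ 1 (mod 2).
  s_3 = 0 + 1 + 1 + 1 + 1 + 1 + 0 + 0 = 5 ≡ 1 (mod 2).
  s_4 = 0 + 1 + 1 + 1 + 0 + 1 + 1 + 0 = 5 ≡ 1 (mod 2).
s = (0, 1, 1, 1)^T — this equals column 7 of H (binary 0111), so error is at position 7.
Correct: flip bit 7 of r = 001111110110100 to get c = 001111010110100.


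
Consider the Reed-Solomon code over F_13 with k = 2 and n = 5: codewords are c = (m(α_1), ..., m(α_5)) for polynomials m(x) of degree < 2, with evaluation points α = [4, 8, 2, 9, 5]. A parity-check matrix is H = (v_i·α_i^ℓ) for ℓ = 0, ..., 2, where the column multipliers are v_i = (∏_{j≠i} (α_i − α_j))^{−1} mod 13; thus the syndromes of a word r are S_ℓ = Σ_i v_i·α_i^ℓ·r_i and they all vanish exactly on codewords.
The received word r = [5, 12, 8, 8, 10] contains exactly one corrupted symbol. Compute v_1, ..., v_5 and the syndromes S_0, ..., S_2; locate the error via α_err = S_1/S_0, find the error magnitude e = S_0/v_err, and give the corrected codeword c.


S = (3, 1, 9), error at position 4, error magnitude e = 4, c = [5, 12, 8, 4, 10].

Step 1: column multipliers v_i = (∏_{j≠i}(α_i − α_j))^{−1} mod 13.
  i = 1 (α = 4): (4−8)(4−2)(4−9)(4−5) = (−4)·2·(−5)·(−1) = −40 ≡ 12, so v_1 = 12^{−1} = 12 (mod 13).
  i = 2 (α = 8): (8−4)(8−2)(8−9)(8−5) = 4·6·(−1)·3 = −72 ≡ 6, so v_2 = 6^{−1} = 11 (mod 13).
  i = 3 (α = 2): (2−4)(2−8)(2−9)(2−5) = (−2)·(−6)·(−7)·(−3) = 252 ≡ 5, so v_3 = 5^{−1} = 8 (mod 13).
  i = 4 (α = 9): (9−4)(9−8)(9−2)(9−5) = 5·1·7·4 = 140 ≡ 10, so v_4 = 10^{−1} = 4 (mod 13).
  i = 5 (α = 5): (5−4)(5−8)(5−2)(5−9) = 1·(−3)·3·(−4) = 36 ≡ 10, so v_5 = 10^{−1} = 4 (mod 13).
  v = [12, 11, 8, 4, 4].
Step 2: syndromes of r = [5, 12, 8, 8, 10] (all sums mod 13).
  S_0 = Σ v_i r_i = 12·5 + 11·12 + 8·8 + 4·8 + 4·10 = 328 ≡ 3.
  S_1 = Σ v_i α_i r_i = 12·4·5 + 11·8·12 + 8·2·8 + 4·9·8 + 4·5·10 = 1912 ≡ 1.
  α_i^2 mod 13 = [3, 12, 4, 3, 12].
  S_2 = Σ v_i α_i^2 r_i = 12·3·5 + 11·12·12 + 8·4·8 + 4·3·8 + 4·12·10 = 2596 ≡ 9.
  S = (3, 1, 9) ≠ 0, so r is not a codeword (an error is present).
Step 3: locate the error. For a single error e at position i, S_ℓ = v_i·e·α_i^ℓ, so α_err = S_1/S_0.
  S_0^{−1} = 3^{−1} = 9 (mod 13), so α_err = 1·9 = 9 ≡ 9 = α_4. Error position i = 4.
  Consistency check: S_2/S_1 = 9·1 = 9 ≡ 9 = α_err ✓ (single-error assumption holds).
Step 4: error magnitude e = S_0/v_4 = S_0·∏_{j≠4}(α_4 − α_j) = 3·10 = 30 ≡ 4 (mod 13).
Step 5: correct position 4: c_4 = r_4 − e = 8 − 4 ≡ 4 (mod 13). Hence c = [5, 12, 8, 4, 10].
  Check: interpolating c through the α_i gives m(x) = 11 + 5·x (degree < 2) with m(α_i) = c_i for every i, so c is indeed a codeword.


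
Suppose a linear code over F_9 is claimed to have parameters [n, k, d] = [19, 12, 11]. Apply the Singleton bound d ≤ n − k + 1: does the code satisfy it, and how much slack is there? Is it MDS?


Singleton RHS = n − k + 1 = 8, slack = -3, bound violated (no such code; not MDS).

Singleton bound: d ≤ n − k + 1.
Here n = 19, k = 12, so n − k + 1 = 8.
Given d = 11, check d ≤ 8: NO.
Slack = (n − k + 1) − d = -3.
The slack is negative: d = 11 exceeds n − k + 1 = 8 by 3, so the Singleton bound is violated and no linear [19, 12, 11]_9 code can exist. In particular it is not MDS (MDS requires d = n − k + 1 exactly).
Description: the claimed parameters are [19, 12, 11]_9; such a code would be impossible (violates the Singleton bound).


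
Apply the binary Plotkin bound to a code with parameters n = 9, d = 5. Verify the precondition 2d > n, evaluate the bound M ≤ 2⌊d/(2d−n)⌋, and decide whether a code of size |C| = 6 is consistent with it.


Plotkin bound M ≤ 10; given |C| = 6 ≤ bound (satisfied).

Check applicability: 2d = 10, n = 9.
2d − n = 1 > 0, so Plotkin applies.
Compute d/(2d−n) = 5/1 ≈ 5.0000.
⌊d/(2d−n)⌋ = 5.
Plotkin bound: M ≤ 2·5 = 10.
Given |C| = 6, check: satisfied.
This |C| is below the Plotkin bound.


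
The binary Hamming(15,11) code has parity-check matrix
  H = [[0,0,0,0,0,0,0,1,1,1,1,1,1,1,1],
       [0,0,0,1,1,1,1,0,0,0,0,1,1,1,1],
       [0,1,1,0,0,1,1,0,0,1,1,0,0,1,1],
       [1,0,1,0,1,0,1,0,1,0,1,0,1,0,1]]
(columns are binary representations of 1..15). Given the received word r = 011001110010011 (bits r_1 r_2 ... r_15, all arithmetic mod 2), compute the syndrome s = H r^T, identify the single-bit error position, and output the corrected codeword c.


s = (0, 0, 1, 0)^T, error position = 2, corrected codeword c = 001001110010011

Compute s = H r^T mod 2 one row at a time:
  s_1 = 1 + 0 + 0 + 1 + 0 + 0 + 1 + 1 = 4 ≡ 0 (mod 2).
  s_2 = 0 + 0 + 1 + 1 + 0 + 0 + 1 + 1 = 4 ≡ 0 (mod 2).
  s_3 = 1 + 1 + 1 + 1 + 0 + 1 + 1 + 1 = 7 ≡ 1 (mod 2).
  s_4 = 0 + 1 + 0 + 1 + 0 + 1 + 0 + 1 = 4 ≡ 0 (mod 2).
s = (0, 0, 1, 0)^T — this equals column 2 of H (binary 0010), so error is at position 2.
Correct: flip bit 2 of r = 011001110010011 to get c = 001001110010011.


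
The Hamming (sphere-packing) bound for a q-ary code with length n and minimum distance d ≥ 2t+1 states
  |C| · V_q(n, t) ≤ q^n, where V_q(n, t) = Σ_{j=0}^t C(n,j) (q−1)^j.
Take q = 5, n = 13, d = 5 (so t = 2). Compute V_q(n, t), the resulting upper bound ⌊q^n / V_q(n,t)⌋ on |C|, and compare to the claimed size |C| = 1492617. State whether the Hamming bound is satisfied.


V_q(n, t) = 1301, q^n = 1220703125, Hamming bound = 938280, |C| = 1492617 > bound (violated).

Step 1: Compute V_q(n, t) = Σ_{j=0}^2 C(n, j) (q−1)^j.
  j = 0: C(13,0)·(4)^0 = 1·1 = 1.
  j = 1: C(13,1)·(4)^1 = 13·4 = 52.
  j = 2: C(13,2)·(4)^2 = 78·16 = 1248.
  V_q(n, t) = 1 + 52 + 1248 = 1301.
Step 2: q^n = 5^13 = 1220703125.
Step 3: Hamming bound ⌊q^n / V_q(n,t)⌋ = ⌊1220703125/1301⌋ = 938280.
Step 4: Compare |C| = 1492617 to 938280: violated.
The claimed |C| lies above the Hamming bound, so no 5-ary code of length 13 with d ≥ 5 can have 1492617 codewords.


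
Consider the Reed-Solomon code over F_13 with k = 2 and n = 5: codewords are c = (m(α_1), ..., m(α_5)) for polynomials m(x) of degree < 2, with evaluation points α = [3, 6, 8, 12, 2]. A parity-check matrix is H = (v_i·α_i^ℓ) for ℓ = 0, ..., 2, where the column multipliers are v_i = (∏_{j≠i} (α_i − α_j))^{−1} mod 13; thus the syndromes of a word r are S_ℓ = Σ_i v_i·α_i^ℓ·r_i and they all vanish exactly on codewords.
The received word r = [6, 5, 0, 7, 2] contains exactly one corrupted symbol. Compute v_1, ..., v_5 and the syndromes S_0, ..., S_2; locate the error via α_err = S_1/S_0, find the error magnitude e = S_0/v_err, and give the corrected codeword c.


S = (2, 11, 2), error at position 4, error magnitude e = 4, c = [6, 5, 0, 3, 2].

Step 1: column multipliers v_i = (∏_{j≠i}(α_i − α_j))^{−1} mod 13.
  i = 1 (α = 3): (3−6)(3−8)(3−12)(3−2) = (−3)·(−5)·(−9)·1 = −135 ≡ 8, so v_1 = 8^{−1} = 5 (mod 13).
  i = 2 (α = 6): (6−3)(6−8)(6−12)(6−2) = 3·(−2)·(−6)·4 = 144 ≡ 1, so v_2 = 1^{−1} = 1 (mod 13).
  i = 3 (α = 8): (8−3)(8−6)(8−12)(8−2) = 5·2·(−4)·6 = −240 ≡ 7, so v_3 = 7^{−1} = 2 (mod 13).
  i = 4 (α = 12): (12−3)(12−6)(12−8)(12−2) = 9·6·4·10 = 2160 ≡ 2, so v_4 = 2^{−1} = 7 (mod 13).
  i = 5 (α = 2): (2−3)(2−6)(2−8)(2−12) = (−1)·(−4)·(−6)·(−10) = 240 ≡ 6, so v_5 = 6^{−1} = 11 (mod 13).
  v = [5, 1, 2, 7, 11].
Step 2: syndromes of r = [6, 5, 0, 7, 2] (all sums mod 13).
  S_0 = Σ v_i r_i = 5·6 + 1·5 + 2·0 + 7·7 + 11·2 = 106 ≡ 2.
  S_1 = Σ v_i α_i r_i = 5·3·6 + 1·6·5 + 2·8·0 + 7·12·7 + 11·2·2 = 752 ≡ 11.
  α_i^2 mod 13 = [9, 10, 12, 1, 4].
  S_2 = Σ v_i α_i^2 r_i = 5·9·6 + 1·10·5 + 2·12·0 + 7·1·7 + 11·4·2 = 457 ≡ 2.
  S = (2, 11, 2) ≠ 0, so r is not a codeword (an error is present).
Step 3: locate the error. For a single error e at position i, S_ℓ = v_i·e·α_i^ℓ, so α_err = S_1/S_0.
  S_0^{−1} = 2^{−1} = 7 (mod 13), so α_err = 11·7 = 77 ≡ 12 = α_4. Error position i = 4.
  Consistency check: S_2/S_1 = 2·6 = 12 ≡ 12 = α_err ✓ (single-error assumption holds).
Step 4: error magnitude e = S_0/v_4 = S_0·∏_{j≠4}(α_4 − α_j) = 2·2 = 4 ≡ 4 (mod 13).
Step 5: correct position 4: c_4 = r_4 − e = 7 − 4 ≡ 3 (mod 13). Hence c = [6, 5, 0, 3, 2].
  Check: interpolating c through the α_i gives m(x) = 7 + 4·x (degree < 2) with m(α_i) = c_i for every i, so c is indeed a codeword.


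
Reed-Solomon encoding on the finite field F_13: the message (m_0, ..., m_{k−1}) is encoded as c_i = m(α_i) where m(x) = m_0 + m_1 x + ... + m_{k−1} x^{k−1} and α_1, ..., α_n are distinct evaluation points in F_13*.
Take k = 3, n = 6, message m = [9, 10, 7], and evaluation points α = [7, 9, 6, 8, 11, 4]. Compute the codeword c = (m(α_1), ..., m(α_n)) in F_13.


c = [6, 3, 9, 4, 4, 5]

Message polynomial: m(x) = 9 + 10·x + 7·x^2 (mod 13).
For each evaluation point α_i, compute m(α_i) mod 13:
  α_1 = 7: Horner steps 7 → 7 → 6, so m(7) = 6.
  α_2 = 9: Horner steps 7 → 8 → 3, so m(9) = 3.
  α_3 = 6: Horner steps 7 → 0 → 9, so m(6) = 9.
  α_4 = 8: Horner steps 7 → 1 → 4, so m(8) = 4.
  α_5 = 11: Horner steps 7 → 9 → 4, so m(11) = 4.
  α_6 = 4: Horner steps 7 → 12 → 5, so m(4) = 5.
Codeword c = [6, 3, 9, 4, 4, 5] ∈ F_13^6.


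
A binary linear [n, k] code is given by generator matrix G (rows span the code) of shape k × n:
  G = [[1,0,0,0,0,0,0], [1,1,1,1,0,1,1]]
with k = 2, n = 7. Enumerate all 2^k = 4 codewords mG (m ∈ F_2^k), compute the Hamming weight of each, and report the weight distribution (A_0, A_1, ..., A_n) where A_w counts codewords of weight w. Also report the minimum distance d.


Weight distribution: A_0 = 1, A_1 = 1, A_5 = 1, A_6 = 1. Minimum distance d = 1.

Enumerate all 2^2 = 4 messages m ∈ F_2^2.
For each, compute codeword c = mG in F_2^7, then tally its weight.
  m = 00 → c = 0000000, weight = 0.
  m = 10 → c = 1000000, weight = 1.
  m = 01 → c = 1111011, weight = 6.
  m = 11 → c = 0111011, weight = 5.
Tally weights:
  weight 0: 1 codewords.
  weight 1: 1 codewords.
  weight 5: 1 codewords.
  weight 6: 1 codewords.
Minimum distance d = smallest w > 0 with A_w > 0 = 1.
Sanity: Σ A_w = 4 = 2^2 = 4 ✓.


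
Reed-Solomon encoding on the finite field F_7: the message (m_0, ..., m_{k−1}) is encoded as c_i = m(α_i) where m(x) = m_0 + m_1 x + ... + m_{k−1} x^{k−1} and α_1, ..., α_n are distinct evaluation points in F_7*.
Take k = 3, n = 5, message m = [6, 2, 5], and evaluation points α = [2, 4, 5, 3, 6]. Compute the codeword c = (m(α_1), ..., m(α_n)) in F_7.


c = [2, 3, 1, 1, 2]

Message polynomial: m(x) = 6 + 2·x + 5·x^2 (mod 7).
For each evaluation point α_i, compute m(α_i) mod 7:
  α_1 = 2: Horner steps 5 → 5 → 2, so m(2) = 2.
  α_2 = 4: Horner steps 5 → 1 → 3, so m(4) = 3.
  α_3 = 5: Horner steps 5 → 6 → 1, so m(5) = 1.
  α_4 = 3: Horner steps 5 → 3 → 1, so m(3) = 1.
  α_5 = 6: Horner steps 5 → 4 → 2, so m(6) = 2.
Codeword c = [2, 3, 1, 1, 2] ∈ F_7^5.


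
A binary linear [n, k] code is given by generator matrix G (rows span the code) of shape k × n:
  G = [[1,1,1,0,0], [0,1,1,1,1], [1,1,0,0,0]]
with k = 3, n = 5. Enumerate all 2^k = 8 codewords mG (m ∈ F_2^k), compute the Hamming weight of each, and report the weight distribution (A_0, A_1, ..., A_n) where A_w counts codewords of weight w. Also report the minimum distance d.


Weight distribution: A_0 = 1, A_1 = 1, A_2 = 1, A_3 = 3, A_4 = 2. Minimum distance d = 1.

Enumerate all 2^3 = 8 messages m ∈ F_2^3.
For each, compute codeword c = mG in F_2^5, then tally its weight.
  m = 000 → c = 00000, weight = 0.
  m = 100 → c = 11100, weight = 3.
  m = 010 → c = 01111, weight = 4.
  m = 110 → c = 10011, weight = 3.
  m = 001 → c = 11000, weight = 2.
  m = 101 → c = 00100, weight = 1.
  m = 011 → c = 10111, weight = 4.
  m = 111 → c = 01011, weight = 3.
Tally weights:
  weight 0: 1 codewords.
  weight 1: 1 codewords.
  weight 2: 1 codewords.
  weight 3: 3 codewords.
  weight 4: 2 codewords.
Minimum distance d = smallest w > 0 with A_w > 0 = 1.
Sanity: Σ A_w = 8 = 2^3 = 8 ✓.


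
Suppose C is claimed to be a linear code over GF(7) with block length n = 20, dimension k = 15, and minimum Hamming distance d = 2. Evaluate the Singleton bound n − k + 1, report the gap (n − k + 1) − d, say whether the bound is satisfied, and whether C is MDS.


Singleton RHS = n − k + 1 = 6, slack = 4, bound satisfied, not MDS.

Singleton bound: d ≤ n − k + 1.
Here n = 20, k = 15, so n − k + 1 = 6.
Given d = 2, check d ≤ 6: YES.
Slack = (n − k + 1) − d = 4.
The code is NOT MDS (slack = 4 > 0).
Description: the claimed parameters are [20, 15, 2]_7; such a code would be non-MDS.


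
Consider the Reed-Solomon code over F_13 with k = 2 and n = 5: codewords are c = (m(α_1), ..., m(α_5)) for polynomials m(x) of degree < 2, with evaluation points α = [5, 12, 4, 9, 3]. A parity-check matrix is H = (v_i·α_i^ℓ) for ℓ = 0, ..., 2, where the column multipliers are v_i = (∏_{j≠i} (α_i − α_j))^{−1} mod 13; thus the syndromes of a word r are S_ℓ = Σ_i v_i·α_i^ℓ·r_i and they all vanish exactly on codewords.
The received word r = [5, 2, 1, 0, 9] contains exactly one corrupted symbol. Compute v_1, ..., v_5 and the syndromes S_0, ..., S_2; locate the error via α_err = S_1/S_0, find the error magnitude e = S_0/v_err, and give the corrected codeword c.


S = (3, 2, 10), error at position 1, error magnitude e = 12, c = [6, 2, 1, 0, 9].

Step 1: column multipliers v_i = (∏_{j≠i}(α_i − α_j))^{−1} mod 13.
  i = 1 (α = 5): (5−12)(5−4)(5−9)(5−3) = (−7)·1·(−4)·2 = 56 ≡ 4, so v_1 = 4^{−1} = 10 (mod 13).
  i = 2 (α = 12): (12−5)(12−4)(12−9)(12−3) = 7·8·3·9 = 1512 ≡ 4, so v_2 = 4^{−1} = 10 (mod 13).
  i = 3 (α = 4): (4−5)(4−12)(4−9)(4−3) = (−1)·(−8)·(−5)·1 = −40 ≡ 12, so v_3 = 12^{−1} = 12 (mod 13).
  i = 4 (α = 9): (9−5)(9−12)(9−4)(9−3) = 4·(−3)·5·6 = −360 ≡ 4, so v_4 = 4^{−1} = 10 (mod 13).
  i = 5 (α = 3): (3−5)(3−12)(3−4)(3−9) = (−2)·(−9)·(−1)·(−6) = 108 ≡ 4, so v_5 = 4^{−1} = 10 (mod 13).
  v = [10, 10, 12, 10, 10].
Step 2: syndromes of r = [5, 2, 1, 0, 9] (all sums mod 13).
  S_0 = Σ v_i r_i = 10·5 + 10·2 + 12·1 + 10·0 + 10·9 = 172 ≡ 3.
  S_1 = Σ v_i α_i r_i = 10·5·5 + 10·12·2 + 12·4·1 + 10·9·0 + 10·3·9 = 808 ≡ 2.
  α_i^2 mod 13 = [12, 1, 3, 3, 9].
  S_2 = Σ v_i α_i^2 r_i = 10·12·5 + 10·1·2 + 12·3·1 + 10·3·0 + 10·9·9 = 1466 ≡ 10.
  S = (3, 2, 10) ≠ 0, so r is not a codeword (an error is present).
Step 3: locate the error. For a single error e at position i, S_ℓ = v_i·e·α_i^ℓ, so α_err = S_1/S_0.
  S_0^{−1} = 3^{−1} = 9 (mod 13), so α_err = 2·9 = 18 ≡ 5 = α_1. Error position i = 1.
  Consistency check: S_2/S_1 = 10·7 = 70 ≡ 5 = α_err ✓ (single-error assumption holds).
Step 4: error magnitude e = S_0/v_1 = S_0·∏_{j≠1}(α_1 − α_j) = 3·4 = 12 ≡ 12 (mod 13).
Step 5: correct position 1: c_1 = r_1 − e = 5 − 12 ≡ 6 (mod 13). Hence c = [6, 2, 1, 0, 9].
  Check: interpolating c through the α_i gives m(x) = 7 + 5·x (degree < 2) with m(α_i) = c_i for every i, so c is indeed a codeword.
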